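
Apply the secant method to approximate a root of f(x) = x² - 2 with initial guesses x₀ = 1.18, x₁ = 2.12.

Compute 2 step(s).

f(x) = x² - 2
x₀ = 1.18, x₁ = 2.12

Secant formula: x_{n+1} = x_n - f(x_n)(x_n - x_{n-1})/(f(x_n) - f(x_{n-1}))

Iteration 1:
  f(1.180000) = -0.607600
  f(2.120000) = 2.494400
  x_2 = 2.120000 - 2.494400×(2.120000 - 1.180000)/(2.494400 - (-0.607600))
       = 1.364121
Iteration 2:
  f(2.120000) = 2.494400
  f(1.364121) = -0.139173
  x_3 = 1.364121 - (-0.139173)×(1.364121 - 2.120000)/(-0.139173 - 2.494400)
       = 1.404066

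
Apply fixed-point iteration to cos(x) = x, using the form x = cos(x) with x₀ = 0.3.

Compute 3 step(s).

Equation: cos(x) = x
Fixed-point form: x = cos(x)
x₀ = 0.3

x_1 = g(0.300000) = 0.955336
x_2 = g(0.955336) = 0.577334
x_3 = g(0.577334) = 0.837921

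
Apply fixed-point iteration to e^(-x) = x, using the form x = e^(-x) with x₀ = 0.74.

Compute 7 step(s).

Equation: e^(-x) = x
Fixed-point form: x = e^(-x)
x₀ = 0.74

x_1 = g(0.740000) = 0.477114
x_2 = g(0.477114) = 0.620572
x_3 = g(0.620572) = 0.537637
x_4 = g(0.537637) = 0.584127
x_5 = g(0.584127) = 0.557592
x_6 = g(0.557592) = 0.572586
x_7 = g(0.572586) = 0.564065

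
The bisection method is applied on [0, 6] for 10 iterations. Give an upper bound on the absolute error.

Bisection error bound: |error| ≤ (b-a)/2^n
|error| ≤ (6 - 0)/2^10 = 6/2^10
|error| ≤ 0.0058593750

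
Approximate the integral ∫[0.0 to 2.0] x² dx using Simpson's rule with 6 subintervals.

f(x) = x²
a = 0.0, b = 2.0, n = 6
h = (b - a)/n = 0.333333

Simpson's rule: (h/3)[f(x₀) + 4f(x₁) + 2f(x₂) + ... + f(xₙ)]

x_0 = 0.0000, f(x_0) = 0.000000, coefficient = 1
x_1 = 0.3333, f(x_1) = 0.111111, coefficient = 4
x_2 = 0.6667, f(x_2) = 0.444444, coefficient = 2
x_3 = 1.0000, f(x_3) = 1.000000, coefficient = 4
x_4 = 1.3333, f(x_4) = 1.777778, coefficient = 2
x_5 = 1.6667, f(x_5) = 2.777778, coefficient = 4
x_6 = 2.0000, f(x_6) = 4.000000, coefficient = 1

I ≈ (0.333333/3) × 24.000000 = 2.666667
Exact value: 2.666667
Error: 0.000000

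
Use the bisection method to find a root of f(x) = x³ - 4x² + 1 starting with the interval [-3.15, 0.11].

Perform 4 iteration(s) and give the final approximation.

f(x) = x³ - 4x² + 1
Initial interval: [-3.15, 0.11]

Iteration 1:
  c_1 = (-3.150000 + 0.110000)/2 = -1.520000
  f(c_1) = f(-1.520000) = -11.753408
  f(a) × f(c) ≥ 0, new interval: [-1.520000, 0.110000]
Iteration 2:
  c_2 = (-1.520000 + 0.110000)/2 = -0.705000
  f(c_2) = f(-0.705000) = -1.338503
  f(a) × f(c) ≥ 0, new interval: [-0.705000, 0.110000]
Iteration 3:
  c_3 = (-0.705000 + 0.110000)/2 = -0.297500
  f(c_3) = f(-0.297500) = 0.619644
  f(a) × f(c) < 0, new interval: [-0.705000, -0.297500]
Iteration 4:
  c_4 = (-0.705000 + (-0.297500))/2 = -0.501250
  f(c_4) = f(-0.501250) = -0.130946
  f(a) × f(c) ≥ 0, new interval: [-0.501250, -0.297500]

After 4 iteration(s), the approximation is c_4 = -0.501250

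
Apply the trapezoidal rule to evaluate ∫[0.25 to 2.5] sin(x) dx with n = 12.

f(x) = sin(x)
a = 0.25, b = 2.5, n = 12
h = (b - a)/n = 0.187500

Trapezoidal rule: (h/2)[f(x₀) + 2f(x₁) + 2f(x₂) + ... + f(xₙ)]

x_0 = 0.2500, f(x_0) = 0.247404, coefficient = 1
x_1 = 0.4375, f(x_1) = 0.423676, coefficient = 2
x_2 = 0.6250, f(x_2) = 0.585097, coefficient = 2
x_3 = 0.8125, f(x_3) = 0.726009, coefficient = 2
x_4 = 1.0000, f(x_4) = 0.841471, coefficient = 2
x_5 = 1.1875, f(x_5) = 0.927437, coefficient = 2
x_6 = 1.3750, f(x_6) = 0.980893, coefficient = 2
x_7 = 1.5625, f(x_7) = 0.999966, coefficient = 2
x_8 = 1.7500, f(x_8) = 0.983986, coefficient = 2
x_9 = 1.9375, f(x_9) = 0.933514, coefficient = 2
x_10 = 2.1250, f(x_10) = 0.850320, coefficient = 2
x_11 = 2.3125, f(x_11) = 0.737319, coefficient = 2
x_12 = 2.5000, f(x_12) = 0.598472, coefficient = 1

I ≈ (0.187500/2) × 18.825251 = 1.764867
Exact value: 1.770056
Error: 0.005189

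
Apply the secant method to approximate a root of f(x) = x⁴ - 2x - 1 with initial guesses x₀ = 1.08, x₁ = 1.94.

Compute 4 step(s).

f(x) = x⁴ - 2x - 1
x₀ = 1.08, x₁ = 1.94

Secant formula: x_{n+1} = x_n - f(x_n)(x_n - x_{n-1})/(f(x_n) - f(x_{n-1}))

Iteration 1:
  f(1.080000) = -1.799511
  f(1.940000) = 9.284685
  x_2 = 1.940000 - 9.284685×(1.940000 - 1.080000)/(9.284685 - (-1.799511))
       = 1.219620
Iteration 2:
  f(1.940000) = 9.284685
  f(1.219620) = -1.226662
  x_3 = 1.219620 - (-1.226662)×(1.219620 - 1.940000)/(-1.226662 - 9.284685)
       = 1.303688
Iteration 3:
  f(1.219620) = -1.226662
  f(1.303688) = -0.718729
  x_4 = 1.303688 - (-0.718729)×(1.303688 - 1.219620)/(-0.718729 - (-1.226662))
       = 1.422644
Iteration 4:
  f(1.303688) = -0.718729
  f(1.422644) = 0.250946
  x_5 = 1.422644 - 0.250946×(1.422644 - 1.303688)/(0.250946 - (-0.718729))
       = 1.391859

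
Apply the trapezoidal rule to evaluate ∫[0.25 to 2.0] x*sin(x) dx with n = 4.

f(x) = x*sin(x)
a = 0.25, b = 2.0, n = 4
h = (b - a)/n = 0.437500

Trapezoidal rule: (h/2)[f(x₀) + 2f(x₁) + 2f(x₂) + ... + f(xₙ)]

x_0 = 0.2500, f(x_0) = 0.061851, coefficient = 1
x_1 = 0.6875, f(x_1) = 0.436292, coefficient = 2
x_2 = 1.1250, f(x_2) = 1.015051, coefficient = 2
x_3 = 1.5625, f(x_3) = 1.562446, coefficient = 2
x_4 = 2.0000, f(x_4) = 1.818595, coefficient = 1

I ≈ (0.437500/2) × 7.908025 = 1.729880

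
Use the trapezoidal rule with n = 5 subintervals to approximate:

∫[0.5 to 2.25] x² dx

f(x) = x²
a = 0.5, b = 2.25, n = 5
h = (b - a)/n = 0.350000

Trapezoidal rule: (h/2)[f(x₀) + 2f(x₁) + 2f(x₂) + ... + f(xₙ)]

x_0 = 0.5000, f(x_0) = 0.250000, coefficient = 1
x_1 = 0.8500, f(x_1) = 0.722500, coefficient = 2
x_2 = 1.2000, f(x_2) = 1.440000, coefficient = 2
x_3 = 1.5500, f(x_3) = 2.402500, coefficient = 2
x_4 = 1.9000, f(x_4) = 3.610000, coefficient = 2
x_5 = 2.2500, f(x_5) = 5.062500, coefficient = 1

I ≈ (0.350000/2) × 21.662500 = 3.790937
Exact value: 3.755208
Error: 0.035729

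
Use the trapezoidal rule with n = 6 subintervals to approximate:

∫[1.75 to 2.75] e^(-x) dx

f(x) = e^(-x)
a = 1.75, b = 2.75, n = 6
h = (b - a)/n = 0.166667

Trapezoidal rule: (h/2)[f(x₀) + 2f(x₁) + 2f(x₂) + ... + f(xₙ)]

x_0 = 1.7500, f(x_0) = 0.173774, coefficient = 1
x_1 = 1.9167, f(x_1) = 0.147096, coefficient = 2
x_2 = 2.0833, f(x_2) = 0.124514, coefficient = 2
x_3 = 2.2500, f(x_3) = 0.105399, coefficient = 2
x_4 = 2.4167, f(x_4) = 0.089219, coefficient = 2
x_5 = 2.5833, f(x_5) = 0.075522, coefficient = 2
x_6 = 2.7500, f(x_6) = 0.063928, coefficient = 1

I ≈ (0.166667/2) × 1.321203 = 0.110100
Exact value: 0.109846
Error: 0.000254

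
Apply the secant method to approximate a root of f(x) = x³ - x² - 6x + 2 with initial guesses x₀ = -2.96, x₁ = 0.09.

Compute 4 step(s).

f(x) = x³ - x² - 6x + 2
x₀ = -2.96, x₁ = 0.09

Secant formula: x_{n+1} = x_n - f(x_n)(x_n - x_{n-1})/(f(x_n) - f(x_{n-1}))

Iteration 1:
  f(-2.960000) = -14.935936
  f(0.090000) = 1.452629
  x_2 = 0.090000 - 1.452629×(0.090000 - (-2.960000))/(1.452629 - (-14.935936))
       = -0.180342
Iteration 2:
  f(0.090000) = 1.452629
  f(-0.180342) = 3.043664
  x_3 = -0.180342 - 3.043664×(-0.180342 - 0.090000)/(3.043664 - 1.452629)
       = 0.336825
Iteration 3:
  f(-0.180342) = 3.043664
  f(0.336825) = -0.096186
  x_4 = 0.336825 - (-0.096186)×(0.336825 - (-0.180342))/(-0.096186 - 3.043664)
       = 0.320982
Iteration 4:
  f(0.336825) = -0.096186
  f(0.320982) = 0.004150
  x_5 = 0.320982 - 0.004150×(0.320982 - 0.336825)/(0.004150 - (-0.096186))
       = 0.321637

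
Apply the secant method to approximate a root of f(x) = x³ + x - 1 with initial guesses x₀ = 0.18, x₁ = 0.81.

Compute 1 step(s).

f(x) = x³ + x - 1
x₀ = 0.18, x₁ = 0.81

Secant formula: x_{n+1} = x_n - f(x_n)(x_n - x_{n-1})/(f(x_n) - f(x_{n-1}))

Iteration 1:
  f(0.180000) = -0.814168
  f(0.810000) = 0.341441
  x_2 = 0.810000 - 0.341441×(0.810000 - 0.180000)/(0.341441 - (-0.814168))
       = 0.623858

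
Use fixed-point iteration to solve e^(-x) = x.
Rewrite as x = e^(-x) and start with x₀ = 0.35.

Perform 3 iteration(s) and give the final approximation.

Equation: e^(-x) = x
Fixed-point form: x = e^(-x)
x₀ = 0.35

x_1 = g(0.350000) = 0.704688
x_2 = g(0.704688) = 0.494263
x_3 = g(0.494263) = 0.610020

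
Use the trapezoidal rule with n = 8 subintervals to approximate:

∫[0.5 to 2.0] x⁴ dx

f(x) = x⁴
a = 0.5, b = 2.0, n = 8
h = (b - a)/n = 0.187500

Trapezoidal rule: (h/2)[f(x₀) + 2f(x₁) + 2f(x₂) + ... + f(xₙ)]

x_0 = 0.5000, f(x_0) = 0.062500, coefficient = 1
x_1 = 0.6875, f(x_1) = 0.223404, coefficient = 2
x_2 = 0.8750, f(x_2) = 0.586182, coefficient = 2
x_3 = 1.0625, f(x_3) = 1.274429, coefficient = 2
x_4 = 1.2500, f(x_4) = 2.441406, coefficient = 2
x_5 = 1.4375, f(x_5) = 4.270035, coefficient = 2
x_6 = 1.6250, f(x_6) = 6.972900, coefficient = 2
x_7 = 1.8125, f(x_7) = 10.792252, coefficient = 2
x_8 = 2.0000, f(x_8) = 16.000000, coefficient = 1

I ≈ (0.187500/2) × 69.183716 = 6.485973
Exact value: 6.393750
Error: 0.092223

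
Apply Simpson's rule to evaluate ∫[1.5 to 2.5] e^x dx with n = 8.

f(x) = e^x
a = 1.5, b = 2.5, n = 8
h = (b - a)/n = 0.125000

Simpson's rule: (h/3)[f(x₀) + 4f(x₁) + 2f(x₂) + ... + f(xₙ)]

x_0 = 1.5000, f(x_0) = 4.481689, coefficient = 1
x_1 = 1.6250, f(x_1) = 5.078419, coefficient = 4
x_2 = 1.7500, f(x_2) = 5.754603, coefficient = 2
x_3 = 1.8750, f(x_3) = 6.520819, coefficient = 4
x_4 = 2.0000, f(x_4) = 7.389056, coefficient = 2
x_5 = 2.1250, f(x_5) = 8.372897, coefficient = 4
x_6 = 2.2500, f(x_6) = 9.487736, coefficient = 2
x_7 = 2.3750, f(x_7) = 10.751013, coefficient = 4
x_8 = 2.5000, f(x_8) = 12.182494, coefficient = 1

I ≈ (0.125000/3) × 184.819568 = 7.700815
Exact value: 7.700805
Error: 0.000010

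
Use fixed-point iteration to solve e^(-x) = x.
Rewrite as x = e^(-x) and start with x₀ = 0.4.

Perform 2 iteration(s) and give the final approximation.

Equation: e^(-x) = x
Fixed-point form: x = e^(-x)
x₀ = 0.4

x_1 = g(0.400000) = 0.670320
x_2 = g(0.670320) = 0.511545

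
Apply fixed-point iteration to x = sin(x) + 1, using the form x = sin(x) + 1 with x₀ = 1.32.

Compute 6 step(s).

Equation: x = sin(x) + 1
Fixed-point form: x = sin(x) + 1
x₀ = 1.32

x_1 = g(1.320000) = 1.968715
x_2 = g(1.968715) = 1.921869
x_3 = g(1.921869) = 1.939004
x_4 = g(1.939004) = 1.932974
x_5 = g(1.932974) = 1.935127
x_6 = g(1.935127) = 1.934362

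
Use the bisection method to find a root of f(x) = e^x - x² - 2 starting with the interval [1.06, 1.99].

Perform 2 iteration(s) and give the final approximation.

f(x) = e^x - x² - 2
Initial interval: [1.06, 1.99]

Iteration 1:
  c_1 = (1.060000 + 1.990000)/2 = 1.525000
  f(c_1) = f(1.525000) = 0.269519
  f(a) × f(c) < 0, new interval: [1.060000, 1.525000]
Iteration 2:
  c_2 = (1.060000 + 1.525000)/2 = 1.292500
  f(c_2) = f(1.292500) = -0.028676
  f(a) × f(c) ≥ 0, new interval: [1.292500, 1.525000]

After 2 iteration(s), the approximation is c_2 = 1.292500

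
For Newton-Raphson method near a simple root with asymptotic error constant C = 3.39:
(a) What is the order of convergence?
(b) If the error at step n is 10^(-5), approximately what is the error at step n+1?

(a) Newton-Raphson has quadratic (order 2) convergence near simple roots.
    This means |e_{n+1}| ≈ C|e_n|².

(b) With |e_n| = 10^(-5) and C = 3.39:
    |e_{n+1}| ≈ 3.39 × (10^(-5))² = 3.39 × 10^(-10)

(a) 2 (quadratic); (b) |e_{n+1}| ≈ 3.390e-10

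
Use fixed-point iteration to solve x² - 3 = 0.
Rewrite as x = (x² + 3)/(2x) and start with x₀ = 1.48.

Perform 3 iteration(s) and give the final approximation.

Equation: x² - 3 = 0
Fixed-point form: x = (x² + 3)/(2x)
x₀ = 1.48

x_1 = g(1.480000) = 1.753514
x_2 = g(1.753514) = 1.732182
x_3 = g(1.732182) = 1.732051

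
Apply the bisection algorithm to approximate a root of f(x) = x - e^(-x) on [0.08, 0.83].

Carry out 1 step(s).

f(x) = x - e^(-x)
Initial interval: [0.08, 0.83]

Iteration 1:
  c_1 = (0.080000 + 0.830000)/2 = 0.455000
  f(c_1) = f(0.455000) = -0.179448
  f(a) × f(c) ≥ 0, new interval: [0.455000, 0.830000]

After 1 iteration(s), the approximation is c_1 = 0.455000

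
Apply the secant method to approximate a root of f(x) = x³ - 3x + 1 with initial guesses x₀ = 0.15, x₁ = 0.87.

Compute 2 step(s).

f(x) = x³ - 3x + 1
x₀ = 0.15, x₁ = 0.87

Secant formula: x_{n+1} = x_n - f(x_n)(x_n - x_{n-1})/(f(x_n) - f(x_{n-1}))

Iteration 1:
  f(0.150000) = 0.553375
  f(0.870000) = -0.951497
  x_2 = 0.870000 - (-0.951497)×(0.870000 - 0.150000)/(-0.951497 - 0.553375)
       = 0.414760
Iteration 2:
  f(0.870000) = -0.951497
  f(0.414760) = -0.172931
  x_3 = 0.414760 - (-0.172931)×(0.414760 - 0.870000)/(-0.172931 - (-0.951497))
       = 0.313645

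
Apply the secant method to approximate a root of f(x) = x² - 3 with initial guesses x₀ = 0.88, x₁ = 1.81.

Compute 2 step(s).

f(x) = x² - 3
x₀ = 0.88, x₁ = 1.81

Secant formula: x_{n+1} = x_n - f(x_n)(x_n - x_{n-1})/(f(x_n) - f(x_{n-1}))

Iteration 1:
  f(0.880000) = -2.225600
  f(1.810000) = 0.276100
  x_2 = 1.810000 - 0.276100×(1.810000 - 0.880000)/(0.276100 - (-2.225600))
       = 1.707361
Iteration 2:
  f(1.810000) = 0.276100
  f(1.707361) = -0.084920
  x_3 = 1.707361 - (-0.084920)×(1.707361 - 1.810000)/(-0.084920 - 0.276100)
       = 1.731504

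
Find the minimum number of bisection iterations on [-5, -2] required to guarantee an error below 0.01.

We need (b-a)/2^n ≤ 0.01
(-2 - (-5))/2^n ≤ 0.01
3/2^n ≤ 0.01
2^n ≥ 300
n ≥ log₂(300) = 8.23
n ≥ 9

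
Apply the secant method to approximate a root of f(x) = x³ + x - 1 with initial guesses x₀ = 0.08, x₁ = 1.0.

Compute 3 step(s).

f(x) = x³ + x - 1
x₀ = 0.08, x₁ = 1.0

Secant formula: x_{n+1} = x_n - f(x_n)(x_n - x_{n-1})/(f(x_n) - f(x_{n-1}))

Iteration 1:
  f(0.080000) = -0.919488
  f(1.000000) = 1.000000
  x_2 = 1.000000 - 1.000000×(1.000000 - 0.080000)/(1.000000 - (-0.919488))
       = 0.520706
Iteration 2:
  f(1.000000) = 1.000000
  f(0.520706) = -0.338113
  x_3 = 0.520706 - (-0.338113)×(0.520706 - 1.000000)/(-0.338113 - 1.000000)
       = 0.641813
Iteration 3:
  f(0.520706) = -0.338113
  f(0.641813) = -0.093808
  x_4 = 0.641813 - (-0.093808)×(0.641813 - 0.520706)/(-0.093808 - (-0.338113))
       = 0.688316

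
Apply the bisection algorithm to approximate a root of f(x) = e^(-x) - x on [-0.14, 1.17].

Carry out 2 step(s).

f(x) = e^(-x) - x
Initial interval: [-0.14, 1.17]

Iteration 1:
  c_1 = (-0.140000 + 1.170000)/2 = 0.515000
  f(c_1) = f(0.515000) = 0.082501
  f(a) × f(c) ≥ 0, new interval: [0.515000, 1.170000]
Iteration 2:
  c_2 = (0.515000 + 1.170000)/2 = 0.842500
  f(c_2) = f(0.842500) = -0.411867
  f(a) × f(c) < 0, new interval: [0.515000, 0.842500]

After 2 iteration(s), the approximation is c_2 = 0.842500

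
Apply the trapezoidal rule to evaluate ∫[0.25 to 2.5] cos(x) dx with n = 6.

f(x) = cos(x)
a = 0.25, b = 2.5, n = 6
h = (b - a)/n = 0.375000

Trapezoidal rule: (h/2)[f(x₀) + 2f(x₁) + 2f(x₂) + ... + f(xₙ)]

x_0 = 0.2500, f(x_0) = 0.968912, coefficient = 1
x_1 = 0.6250, f(x_1) = 0.810963, coefficient = 2
x_2 = 1.0000, f(x_2) = 0.540302, coefficient = 2
x_3 = 1.3750, f(x_3) = 0.194548, coefficient = 2
x_4 = 1.7500, f(x_4) = -0.178246, coefficient = 2
x_5 = 2.1250, f(x_5) = -0.526266, coefficient = 2
x_6 = 2.5000, f(x_6) = -0.801144, coefficient = 1

I ≈ (0.375000/2) × 1.850370 = 0.346944
Exact value: 0.351068
Error: 0.004124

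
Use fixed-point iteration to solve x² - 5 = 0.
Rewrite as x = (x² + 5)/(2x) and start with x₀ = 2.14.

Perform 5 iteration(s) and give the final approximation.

Equation: x² - 5 = 0
Fixed-point form: x = (x² + 5)/(2x)
x₀ = 2.14

x_1 = g(2.140000) = 2.238224
x_2 = g(2.238224) = 2.236069
x_3 = g(2.236069) = 2.236068
x_4 = g(2.236068) = 2.236068
x_5 = g(2.236068) = 2.236068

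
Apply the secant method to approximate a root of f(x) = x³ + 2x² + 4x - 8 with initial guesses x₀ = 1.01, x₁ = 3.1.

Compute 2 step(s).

f(x) = x³ + 2x² + 4x - 8
x₀ = 1.01, x₁ = 3.1

Secant formula: x_{n+1} = x_n - f(x_n)(x_n - x_{n-1})/(f(x_n) - f(x_{n-1}))

Iteration 1:
  f(1.010000) = -0.889499
  f(3.100000) = 53.411000
  x_2 = 3.100000 - 53.411000×(3.100000 - 1.010000)/(53.411000 - (-0.889499))
       = 1.044236
Iteration 2:
  f(3.100000) = 53.411000
  f(1.044236) = -0.503529
  x_3 = 1.044236 - (-0.503529)×(1.044236 - 3.100000)/(-0.503529 - 53.411000)
       = 1.063436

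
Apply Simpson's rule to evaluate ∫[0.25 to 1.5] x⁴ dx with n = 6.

f(x) = x⁴
a = 0.25, b = 1.5, n = 6
h = (b - a)/n = 0.208333

Simpson's rule: (h/3)[f(x₀) + 4f(x₁) + 2f(x₂) + ... + f(xₙ)]

x_0 = 0.2500, f(x_0) = 0.003906, coefficient = 1
x_1 = 0.4583, f(x_1) = 0.044129, coefficient = 4
x_2 = 0.6667, f(x_2) = 0.197531, coefficient = 2
x_3 = 0.8750, f(x_3) = 0.586182, coefficient = 4
x_4 = 1.0833, f(x_4) = 1.377363, coefficient = 2
x_5 = 1.2917, f(x_5) = 2.783568, coefficient = 4
x_6 = 1.5000, f(x_6) = 5.062500, coefficient = 1

I ≈ (0.208333/3) × 21.871709 = 1.518869
Exact value: 1.518555
Error: 0.000314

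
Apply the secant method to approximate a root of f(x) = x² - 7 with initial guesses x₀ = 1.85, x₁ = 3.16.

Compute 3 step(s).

f(x) = x² - 7
x₀ = 1.85, x₁ = 3.16

Secant formula: x_{n+1} = x_n - f(x_n)(x_n - x_{n-1})/(f(x_n) - f(x_{n-1}))

Iteration 1:
  f(1.850000) = -3.577500
  f(3.160000) = 2.985600
  x_2 = 3.160000 - 2.985600×(3.160000 - 1.850000)/(2.985600 - (-3.577500))
       = 2.564072
Iteration 2:
  f(3.160000) = 2.985600
  f(2.564072) = -0.425536
  x_3 = 2.564072 - (-0.425536)×(2.564072 - 3.160000)/(-0.425536 - 2.985600)
       = 2.638413
Iteration 3:
  f(2.564072) = -0.425536
  f(2.638413) = -0.038775
  x_4 = 2.638413 - (-0.038775)×(2.638413 - 2.564072)/(-0.038775 - (-0.425536))
       = 2.645867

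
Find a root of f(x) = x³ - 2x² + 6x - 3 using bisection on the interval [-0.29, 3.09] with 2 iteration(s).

f(x) = x³ - 2x² + 6x - 3
Initial interval: [-0.29, 3.09]

Iteration 1:
  c_1 = (-0.290000 + 3.090000)/2 = 1.400000
  f(c_1) = f(1.400000) = 4.224000
  f(a) × f(c) < 0, new interval: [-0.290000, 1.400000]
Iteration 2:
  c_2 = (-0.290000 + 1.400000)/2 = 0.555000
  f(c_2) = f(0.555000) = -0.115096
  f(a) × f(c) ≥ 0, new interval: [0.555000, 1.400000]

After 2 iteration(s), the approximation is c_2 = 0.555000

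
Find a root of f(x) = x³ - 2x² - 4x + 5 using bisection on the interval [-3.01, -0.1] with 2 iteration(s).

f(x) = x³ - 2x² - 4x + 5
Initial interval: [-3.01, -0.1]

Iteration 1:
  c_1 = (-3.010000 + (-0.100000))/2 = -1.555000
  f(c_1) = f(-1.555000) = 2.623921
  f(a) × f(c) < 0, new interval: [-3.010000, -1.555000]
Iteration 2:
  c_2 = (-3.010000 + (-1.555000))/2 = -2.282500
  f(c_2) = f(-2.282500) = -8.180995
  f(a) × f(c) ≥ 0, new interval: [-2.282500, -1.555000]

After 2 iteration(s), the approximation is c_2 = -2.282500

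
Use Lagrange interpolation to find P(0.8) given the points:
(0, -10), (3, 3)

Lagrange interpolation formula:
P(x) = Σ yᵢ × Lᵢ(x)
where Lᵢ(x) = Π_{j≠i} (x - xⱼ)/(xᵢ - xⱼ)

L_0(0.8) = (0.8 - 3)/(0 - 3) = 0.733333
L_1(0.8) = (0.8 - 0)/(3 - 0) = 0.266667

P(0.8) = (-10)×L_0(0.8) + 3×L_1(0.8)
P(0.8) = -6.533333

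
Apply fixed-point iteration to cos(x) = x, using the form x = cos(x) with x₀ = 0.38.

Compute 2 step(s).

Equation: cos(x) = x
Fixed-point form: x = cos(x)
x₀ = 0.38

x_1 = g(0.380000) = 0.928665
x_2 = g(0.928665) = 0.598904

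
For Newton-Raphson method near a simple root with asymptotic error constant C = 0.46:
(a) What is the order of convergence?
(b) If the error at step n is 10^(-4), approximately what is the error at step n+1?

(a) Newton-Raphson has quadratic (order 2) convergence near simple roots.
    This means |e_{n+1}| ≈ C|e_n|².

(b) With |e_n| = 10^(-4) and C = 0.46:
    |e_{n+1}| ≈ 0.46 × (10^(-4))² = 0.46 × 10^(-8)

(a) 2 (quadratic); (b) |e_{n+1}| ≈ 4.600e-09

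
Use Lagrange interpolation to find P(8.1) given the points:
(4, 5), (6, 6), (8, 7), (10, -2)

Lagrange interpolation formula:
P(x) = Σ yᵢ × Lᵢ(x)
where Lᵢ(x) = Π_{j≠i} (x - xⱼ)/(xᵢ - xⱼ)

L_0(8.1) = (8.1 - 6)/(4 - 6) × (8.1 - 8)/(4 - 8) × (8.1 - 10)/(4 - 10) = 0.008312
L_1(8.1) = (8.1 - 4)/(6 - 4) × (8.1 - 8)/(6 - 8) × (8.1 - 10)/(6 - 10) = -0.048687
L_2(8.1) = (8.1 - 4)/(8 - 4) × (8.1 - 6)/(8 - 6) × (8.1 - 10)/(8 - 10) = 1.022437
L_3(8.1) = (8.1 - 4)/(10 - 4) × (8.1 - 6)/(10 - 6) × (8.1 - 8)/(10 - 8) = 0.017937

P(8.1) = 5×L_0(8.1) + 6×L_1(8.1) + 7×L_2(8.1) + (-2)×L_3(8.1)
P(8.1) = 6.870625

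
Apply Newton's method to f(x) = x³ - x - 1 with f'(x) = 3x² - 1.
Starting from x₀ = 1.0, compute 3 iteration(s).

f(x) = x³ - x - 1
f'(x) = 3x² - 1
x₀ = 1.0

Newton-Raphson formula: x_{n+1} = x_n - f(x_n)/f'(x_n)

Iteration 1:
  f(1.000000) = -1.000000
  f'(1.000000) = 2.000000
  x_1 = 1.000000 - (-1.000000)/2.000000 = 1.500000
Iteration 2:
  f(1.500000) = 0.875000
  f'(1.500000) = 5.750000
  x_2 = 1.500000 - 0.875000/5.750000 = 1.347826
Iteration 3:
  f(1.347826) = 0.100682
  f'(1.347826) = 4.449905
  x_3 = 1.347826 - 0.100682/4.449905 = 1.325200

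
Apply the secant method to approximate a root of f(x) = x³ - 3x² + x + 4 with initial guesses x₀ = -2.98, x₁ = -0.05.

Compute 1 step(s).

f(x) = x³ - 3x² + x + 4
x₀ = -2.98, x₁ = -0.05

Secant formula: x_{n+1} = x_n - f(x_n)(x_n - x_{n-1})/(f(x_n) - f(x_{n-1}))

Iteration 1:
  f(-2.980000) = -52.084792
  f(-0.050000) = 3.942375
  x_2 = -0.050000 - 3.942375×(-0.050000 - (-2.980000))/(3.942375 - (-52.084792))
       = -0.256171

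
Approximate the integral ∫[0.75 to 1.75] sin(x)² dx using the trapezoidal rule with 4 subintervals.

f(x) = sin(x)²
a = 0.75, b = 1.75, n = 4
h = (b - a)/n = 0.250000

Trapezoidal rule: (h/2)[f(x₀) + 2f(x₁) + 2f(x₂) + ... + f(xₙ)]

x_0 = 0.7500, f(x_0) = 0.464631, coefficient = 1
x_1 = 1.0000, f(x_1) = 0.708073, coefficient = 2
x_2 = 1.2500, f(x_2) = 0.900572, coefficient = 2
x_3 = 1.5000, f(x_3) = 0.994996, coefficient = 2
x_4 = 1.7500, f(x_4) = 0.968228, coefficient = 1

I ≈ (0.250000/2) × 6.640143 = 0.830018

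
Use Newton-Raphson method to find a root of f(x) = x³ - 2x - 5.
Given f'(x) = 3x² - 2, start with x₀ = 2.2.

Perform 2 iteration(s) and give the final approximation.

f(x) = x³ - 2x - 5
f'(x) = 3x² - 2
x₀ = 2.2

Newton-Raphson formula: x_{n+1} = x_n - f(x_n)/f'(x_n)

Iteration 1:
  f(2.200000) = 1.248000
  f'(2.200000) = 12.520000
  x_1 = 2.200000 - 1.248000/12.520000 = 2.100319
Iteration 2:
  f(2.100319) = 0.064589
  f'(2.100319) = 11.234026
  x_2 = 2.100319 - 0.064589/11.234026 = 2.094570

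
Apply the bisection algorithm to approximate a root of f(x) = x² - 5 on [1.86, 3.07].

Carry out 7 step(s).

f(x) = x² - 5
Initial interval: [1.86, 3.07]

Iteration 1:
  c_1 = (1.860000 + 3.070000)/2 = 2.465000
  f(c_1) = f(2.465000) = 1.076225
  f(a) × f(c) < 0, new interval: [1.860000, 2.465000]
Iteration 2:
  c_2 = (1.860000 + 2.465000)/2 = 2.162500
  f(c_2) = f(2.162500) = -0.323594
  f(a) × f(c) ≥ 0, new interval: [2.162500, 2.465000]
Iteration 3:
  c_3 = (2.162500 + 2.465000)/2 = 2.313750
  f(c_3) = f(2.313750) = 0.353439
  f(a) × f(c) < 0, new interval: [2.162500, 2.313750]
Iteration 4:
  c_4 = (2.162500 + 2.313750)/2 = 2.238125
  f(c_4) = f(2.238125) = 0.009204
  f(a) × f(c) < 0, new interval: [2.162500, 2.238125]
Iteration 5:
  c_5 = (2.162500 + 2.238125)/2 = 2.200312
  f(c_5) = f(2.200312) = -0.158625
  f(a) × f(c) ≥ 0, new interval: [2.200312, 2.238125]
Iteration 6:
  c_6 = (2.200312 + 2.238125)/2 = 2.219219
  f(c_6) = f(2.219219) = -0.075068
  f(a) × f(c) ≥ 0, new interval: [2.219219, 2.238125]
Iteration 7:
  c_7 = (2.219219 + 2.238125)/2 = 2.228672
  f(c_7) = f(2.228672) = -0.033022
  f(a) × f(c) ≥ 0, new interval: [2.228672, 2.238125]

After 7 iteration(s), the approximation is c_7 = 2.228672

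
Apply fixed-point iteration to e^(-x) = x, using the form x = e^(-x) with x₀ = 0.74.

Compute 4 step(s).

Equation: e^(-x) = x
Fixed-point form: x = e^(-x)
x₀ = 0.74

x_1 = g(0.740000) = 0.477114
x_2 = g(0.477114) = 0.620572
x_3 = g(0.620572) = 0.537637
x_4 = g(0.537637) = 0.584127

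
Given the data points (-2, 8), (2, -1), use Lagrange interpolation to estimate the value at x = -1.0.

Lagrange interpolation formula:
P(x) = Σ yᵢ × Lᵢ(x)
where Lᵢ(x) = Π_{j≠i} (x - xⱼ)/(xᵢ - xⱼ)

L_0(-1.0) = (-1.0 - 2)/(-2 - 2) = 0.750000
L_1(-1.0) = (-1.0 - (-2))/(2 - (-2)) = 0.250000

P(-1.0) = 8×L_0(-1.0) + (-1)×L_1(-1.0)
P(-1.0) = 5.750000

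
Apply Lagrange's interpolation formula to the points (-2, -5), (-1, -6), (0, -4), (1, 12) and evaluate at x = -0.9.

Lagrange interpolation formula:
P(x) = Σ yᵢ × Lᵢ(x)
where Lᵢ(x) = Π_{j≠i} (x - xⱼ)/(xᵢ - xⱼ)

L_0(-0.9) = (-0.9 - (-1))/(-2 - (-1)) × (-0.9 - 0)/(-2 - 0) × (-0.9 - 1)/(-2 - 1) = -0.028500
L_1(-0.9) = (-0.9 - (-2))/(-1 - (-2)) × (-0.9 - 0)/(-1 - 0) × (-0.9 - 1)/(-1 - 1) = 0.940500
L_2(-0.9) = (-0.9 - (-2))/(0 - (-2)) × (-0.9 - (-1))/(0 - (-1)) × (-0.9 - 1)/(0 - 1) = 0.104500
L_3(-0.9) = (-0.9 - (-2))/(1 - (-2)) × (-0.9 - (-1))/(1 - (-1)) × (-0.9 - 0)/(1 - 0) = -0.016500

P(-0.9) = (-5)×L_0(-0.9) + (-6)×L_1(-0.9) + (-4)×L_2(-0.9) + 12×L_3(-0.9)
P(-0.9) = -6.116500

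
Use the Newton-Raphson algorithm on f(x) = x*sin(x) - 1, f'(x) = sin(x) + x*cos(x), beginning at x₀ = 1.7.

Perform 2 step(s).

f(x) = x*sin(x) - 1
f'(x) = sin(x) + x*cos(x)
x₀ = 1.7

Newton-Raphson formula: x_{n+1} = x_n - f(x_n)/f'(x_n)

Iteration 1:
  f(1.700000) = 0.685830
  f'(1.700000) = 0.772629
  x_1 = 1.700000 - 0.685830/0.772629 = 0.812342
Iteration 2:
  f(0.812342) = -0.410320
  f'(0.812342) = 1.284629
  x_2 = 0.812342 - (-0.410320)/1.284629 = 1.131750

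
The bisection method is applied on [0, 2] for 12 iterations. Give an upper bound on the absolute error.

Bisection error bound: |error| ≤ (b-a)/2^n
|error| ≤ (2 - 0)/2^12 = 2/2^12
|error| ≤ 0.0004882812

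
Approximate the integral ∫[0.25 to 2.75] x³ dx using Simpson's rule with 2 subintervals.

f(x) = x³
a = 0.25, b = 2.75, n = 2
h = (b - a)/n = 1.250000

Simpson's rule: (h/3)[f(x₀) + 4f(x₁) + 2f(x₂) + ... + f(xₙ)]

x_0 = 0.2500, f(x_0) = 0.015625, coefficient = 1
x_1 = 1.5000, f(x_1) = 3.375000, coefficient = 4
x_2 = 2.7500, f(x_2) = 20.796875, coefficient = 1

I ≈ (1.250000/3) × 34.312500 = 14.296875
Exact value: 14.296875
Error: 0.000000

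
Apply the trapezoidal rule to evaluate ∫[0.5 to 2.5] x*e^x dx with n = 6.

f(x) = x*e^x
a = 0.5, b = 2.5, n = 6
h = (b - a)/n = 0.333333

Trapezoidal rule: (h/2)[f(x₀) + 2f(x₁) + 2f(x₂) + ... + f(xₙ)]

x_0 = 0.5000, f(x_0) = 0.824361, coefficient = 1
x_1 = 0.8333, f(x_1) = 1.917480, coefficient = 2
x_2 = 1.1667, f(x_2) = 3.746482, coefficient = 2
x_3 = 1.5000, f(x_3) = 6.722534, coefficient = 2
x_4 = 1.8333, f(x_4) = 11.466952, coefficient = 2
x_5 = 2.1667, f(x_5) = 18.913133, coefficient = 2
x_6 = 2.5000, f(x_6) = 30.456235, coefficient = 1

I ≈ (0.333333/2) × 116.813757 = 19.468959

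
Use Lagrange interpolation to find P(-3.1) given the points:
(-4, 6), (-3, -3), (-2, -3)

Lagrange interpolation formula:
P(x) = Σ yᵢ × Lᵢ(x)
where Lᵢ(x) = Π_{j≠i} (x - xⱼ)/(xᵢ - xⱼ)

L_0(-3.1) = (-3.1 - (-3))/(-4 - (-3)) × (-3.1 - (-2))/(-4 - (-2)) = 0.055000
L_1(-3.1) = (-3.1 - (-4))/(-3 - (-4)) × (-3.1 - (-2))/(-3 - (-2)) = 0.990000
L_2(-3.1) = (-3.1 - (-4))/(-2 - (-4)) × (-3.1 - (-3))/(-2 - (-3)) = -0.045000

P(-3.1) = 6×L_0(-3.1) + (-3)×L_1(-3.1) + (-3)×L_2(-3.1)
P(-3.1) = -2.505000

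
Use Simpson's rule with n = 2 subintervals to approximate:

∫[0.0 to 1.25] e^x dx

f(x) = e^x
a = 0.0, b = 1.25, n = 2
h = (b - a)/n = 0.625000

Simpson's rule: (h/3)[f(x₀) + 4f(x₁) + 2f(x₂) + ... + f(xₙ)]

x_0 = 0.0000, f(x_0) = 1.000000, coefficient = 1
x_1 = 0.6250, f(x_1) = 1.868246, coefficient = 4
x_2 = 1.2500, f(x_2) = 3.490343, coefficient = 1

I ≈ (0.625000/3) × 11.963327 = 2.492360
Exact value: 2.490343
Error: 0.002017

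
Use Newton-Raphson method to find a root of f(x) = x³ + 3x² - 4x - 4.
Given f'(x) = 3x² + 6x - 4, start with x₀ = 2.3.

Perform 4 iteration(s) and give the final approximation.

f(x) = x³ + 3x² - 4x - 4
f'(x) = 3x² + 6x - 4
x₀ = 2.3

Newton-Raphson formula: x_{n+1} = x_n - f(x_n)/f'(x_n)

Iteration 1:
  f(2.300000) = 14.837000
  f'(2.300000) = 25.670000
  x_1 = 2.300000 - 14.837000/25.670000 = 1.722010
Iteration 2:
  f(1.722010) = 3.114225
  f'(1.722010) = 15.228017
  x_2 = 1.722010 - 3.114225/15.228017 = 1.517504
Iteration 3:
  f(1.517504) = 0.332973
  f'(1.517504) = 12.013477
  x_3 = 1.517504 - 0.332973/12.013477 = 1.489787
Iteration 4:
  f(1.489787) = 0.005781
  f'(1.489787) = 11.597121
  x_4 = 1.489787 - 0.005781/11.597121 = 1.489289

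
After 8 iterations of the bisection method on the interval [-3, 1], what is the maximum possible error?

Bisection error bound: |error| ≤ (b-a)/2^n
|error| ≤ (1 - (-3))/2^8 = 4/2^8
|error| ≤ 0.0156250000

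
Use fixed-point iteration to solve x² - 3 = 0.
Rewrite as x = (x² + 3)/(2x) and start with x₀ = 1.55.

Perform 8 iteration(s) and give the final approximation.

Equation: x² - 3 = 0
Fixed-point form: x = (x² + 3)/(2x)
x₀ = 1.55

x_1 = g(1.550000) = 1.742742
x_2 = g(1.742742) = 1.732084
x_3 = g(1.732084) = 1.732051
x_4 = g(1.732051) = 1.732051
x_5 = g(1.732051) = 1.732051
x_6 = g(1.732051) = 1.732051
x_7 = g(1.732051) = 1.732051
x_8 = g(1.732051) = 1.732051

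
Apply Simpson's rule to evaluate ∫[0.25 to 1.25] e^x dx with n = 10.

f(x) = e^x
a = 0.25, b = 1.25, n = 10
h = (b - a)/n = 0.100000

Simpson's rule: (h/3)[f(x₀) + 4f(x₁) + 2f(x₂) + ... + f(xₙ)]

x_0 = 0.2500, f(x_0) = 1.284025, coefficient = 1
x_1 = 0.3500, f(x_1) = 1.419068, coefficient = 4
x_2 = 0.4500, f(x_2) = 1.568312, coefficient = 2
x_3 = 0.5500, f(x_3) = 1.733253, coefficient = 4
x_4 = 0.6500, f(x_4) = 1.915541, coefficient = 2
x_5 = 0.7500, f(x_5) = 2.117000, coefficient = 4
x_6 = 0.8500, f(x_6) = 2.339647, coefficient = 2
x_7 = 0.9500, f(x_7) = 2.585710, coefficient = 4
x_8 = 1.0500, f(x_8) = 2.857651, coefficient = 2
x_9 = 1.1500, f(x_9) = 3.158193, coefficient = 4
x_10 = 1.2500, f(x_10) = 3.490343, coefficient = 1

I ≈ (0.100000/3) × 66.189563 = 2.206319
Exact value: 2.206318
Error: 0.000001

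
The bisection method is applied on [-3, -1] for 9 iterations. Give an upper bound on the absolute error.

Bisection error bound: |error| ≤ (b-a)/2^n
|error| ≤ (-1 - (-3))/2^9 = 2/2^9
|error| ≤ 0.0039062500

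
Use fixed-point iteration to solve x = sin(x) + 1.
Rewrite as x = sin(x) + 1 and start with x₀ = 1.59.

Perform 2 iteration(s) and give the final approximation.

Equation: x = sin(x) + 1
Fixed-point form: x = sin(x) + 1
x₀ = 1.59

x_1 = g(1.590000) = 1.999816
x_2 = g(1.999816) = 1.909374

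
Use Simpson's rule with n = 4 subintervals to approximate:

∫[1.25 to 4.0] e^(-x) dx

f(x) = e^(-x)
a = 1.25, b = 4.0, n = 4
h = (b - a)/n = 0.687500

Simpson's rule: (h/3)[f(x₀) + 4f(x₁) + 2f(x₂) + ... + f(xₙ)]

x_0 = 1.2500, f(x_0) = 0.286505, coefficient = 1
x_1 = 1.9375, f(x_1) = 0.144064, coefficient = 4
x_2 = 2.6250, f(x_2) = 0.072440, coefficient = 2
x_3 = 3.3125, f(x_3) = 0.036425, coefficient = 4
x_4 = 4.0000, f(x_4) = 0.018316, coefficient = 1

I ≈ (0.687500/3) × 1.171655 = 0.268504
Exact value: 0.268189
Error: 0.000315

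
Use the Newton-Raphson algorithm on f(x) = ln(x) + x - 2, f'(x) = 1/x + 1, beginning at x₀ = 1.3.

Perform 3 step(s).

f(x) = ln(x) + x - 2
f'(x) = 1/x + 1
x₀ = 1.3

Newton-Raphson formula: x_{n+1} = x_n - f(x_n)/f'(x_n)

Iteration 1:
  f(1.300000) = -0.437636
  f'(1.300000) = 1.769231
  x_1 = 1.300000 - (-0.437636)/1.769231 = 1.547359
Iteration 2:
  f(1.547359) = -0.016091
  f'(1.547359) = 1.646262
  x_2 = 1.547359 - (-0.016091)/1.646262 = 1.557134
Iteration 3:
  f(1.557134) = -0.000020
  f'(1.557134) = 1.642206
  x_3 = 1.557134 - (-0.000020)/1.642206 = 1.557146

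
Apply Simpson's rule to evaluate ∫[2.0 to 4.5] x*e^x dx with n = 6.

f(x) = x*e^x
a = 2.0, b = 4.5, n = 6
h = (b - a)/n = 0.416667

Simpson's rule: (h/3)[f(x₀) + 4f(x₁) + 2f(x₂) + ... + f(xₙ)]

x_0 = 2.0000, f(x_0) = 14.778112, coefficient = 1
x_1 = 2.4167, f(x_1) = 27.087053, coefficient = 4
x_2 = 2.8333, f(x_2) = 48.172446, coefficient = 2
x_3 = 3.2500, f(x_3) = 83.818605, coefficient = 4
x_4 = 3.6667, f(x_4) = 143.444708, coefficient = 2
x_5 = 4.0833, f(x_5) = 242.317047, coefficient = 4
x_6 = 4.5000, f(x_6) = 405.077091, coefficient = 1

I ≈ (0.416667/3) × 2215.980330 = 307.775046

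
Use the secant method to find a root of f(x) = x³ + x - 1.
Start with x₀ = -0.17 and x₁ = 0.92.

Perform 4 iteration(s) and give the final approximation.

f(x) = x³ + x - 1
x₀ = -0.17, x₁ = 0.92

Secant formula: x_{n+1} = x_n - f(x_n)(x_n - x_{n-1})/(f(x_n) - f(x_{n-1}))

Iteration 1:
  f(-0.170000) = -1.174913
  f(0.920000) = 0.698688
  x_2 = 0.920000 - 0.698688×(0.920000 - (-0.170000))/(0.698688 - (-1.174913))
       = 0.513526
Iteration 2:
  f(0.920000) = 0.698688
  f(0.513526) = -0.351052
  x_3 = 0.513526 - (-0.351052)×(0.513526 - 0.920000)/(-0.351052 - 0.698688)
       = 0.649458
Iteration 3:
  f(0.513526) = -0.351052
  f(0.649458) = -0.076602
  x_4 = 0.649458 - (-0.076602)×(0.649458 - 0.513526)/(-0.076602 - (-0.351052))
       = 0.687399
Iteration 4:
  f(0.649458) = -0.076602
  f(0.687399) = 0.012207
  x_5 = 0.687399 - 0.012207×(0.687399 - 0.649458)/(0.012207 - (-0.076602))
       = 0.682184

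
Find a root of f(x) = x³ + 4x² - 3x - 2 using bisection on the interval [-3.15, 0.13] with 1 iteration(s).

f(x) = x³ + 4x² - 3x - 2
Initial interval: [-3.15, 0.13]

Iteration 1:
  c_1 = (-3.150000 + 0.130000)/2 = -1.510000
  f(c_1) = f(-1.510000) = 8.207449
  f(a) × f(c) ≥ 0, new interval: [-1.510000, 0.130000]

After 1 iteration(s), the approximation is c_1 = -1.510000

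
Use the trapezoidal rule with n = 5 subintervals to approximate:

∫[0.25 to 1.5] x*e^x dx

f(x) = x*e^x
a = 0.25, b = 1.5, n = 5
h = (b - a)/n = 0.250000

Trapezoidal rule: (h/2)[f(x₀) + 2f(x₁) + 2f(x₂) + ... + f(xₙ)]

x_0 = 0.2500, f(x_0) = 0.321006, coefficient = 1
x_1 = 0.5000, f(x_1) = 0.824361, coefficient = 2
x_2 = 0.7500, f(x_2) = 1.587750, coefficient = 2
x_3 = 1.0000, f(x_3) = 2.718282, coefficient = 2
x_4 = 1.2500, f(x_4) = 4.362929, coefficient = 2
x_5 = 1.5000, f(x_5) = 6.722534, coefficient = 1

I ≈ (0.250000/2) × 26.030182 = 3.253773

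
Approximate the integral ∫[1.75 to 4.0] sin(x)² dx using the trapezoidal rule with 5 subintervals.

f(x) = sin(x)²
a = 1.75, b = 4.0, n = 5
h = (b - a)/n = 0.450000

Trapezoidal rule: (h/2)[f(x₀) + 2f(x₁) + 2f(x₂) + ... + f(xₙ)]

x_0 = 1.7500, f(x_0) = 0.968228, coefficient = 1
x_1 = 2.2000, f(x_1) = 0.653666, coefficient = 2
x_2 = 2.6500, f(x_2) = 0.222813, coefficient = 2
x_3 = 3.1000, f(x_3) = 0.001729, coefficient = 2
x_4 = 3.5500, f(x_4) = 0.157727, coefficient = 2
x_5 = 4.0000, f(x_5) = 0.572750, coefficient = 1

I ≈ (0.450000/2) × 3.612848 = 0.812891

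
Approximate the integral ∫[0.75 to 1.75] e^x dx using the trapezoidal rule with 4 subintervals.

f(x) = e^x
a = 0.75, b = 1.75, n = 4
h = (b - a)/n = 0.250000

Trapezoidal rule: (h/2)[f(x₀) + 2f(x₁) + 2f(x₂) + ... + f(xₙ)]

x_0 = 0.7500, f(x_0) = 2.117000, coefficient = 1
x_1 = 1.0000, f(x_1) = 2.718282, coefficient = 2
x_2 = 1.2500, f(x_2) = 3.490343, coefficient = 2
x_3 = 1.5000, f(x_3) = 4.481689, coefficient = 2
x_4 = 1.7500, f(x_4) = 5.754603, coefficient = 1

I ≈ (0.250000/2) × 29.252230 = 3.656529
Exact value: 3.637603
Error: 0.018926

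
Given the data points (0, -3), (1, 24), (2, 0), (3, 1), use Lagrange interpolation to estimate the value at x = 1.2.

Lagrange interpolation formula:
P(x) = Σ yᵢ × Lᵢ(x)
where Lᵢ(x) = Π_{j≠i} (x - xⱼ)/(xᵢ - xⱼ)

L_0(1.2) = (1.2 - 1)/(0 - 1) × (1.2 - 2)/(0 - 2) × (1.2 - 3)/(0 - 3) = -0.048000
L_1(1.2) = (1.2 - 0)/(1 - 0) × (1.2 - 2)/(1 - 2) × (1.2 - 3)/(1 - 3) = 0.864000
L_2(1.2) = (1.2 - 0)/(2 - 0) × (1.2 - 1)/(2 - 1) × (1.2 - 3)/(2 - 3) = 0.216000
L_3(1.2) = (1.2 - 0)/(3 - 0) × (1.2 - 1)/(3 - 1) × (1.2 - 2)/(3 - 2) = -0.032000

P(1.2) = (-3)×L_0(1.2) + 24×L_1(1.2) + 0×L_2(1.2) + 1×L_3(1.2)
P(1.2) = 20.848000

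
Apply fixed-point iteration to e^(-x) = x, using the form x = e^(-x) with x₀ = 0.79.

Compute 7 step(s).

Equation: e^(-x) = x
Fixed-point form: x = e^(-x)
x₀ = 0.79

x_1 = g(0.790000) = 0.453845
x_2 = g(0.453845) = 0.635181
x_3 = g(0.635181) = 0.529839
x_4 = g(0.529839) = 0.588699
x_5 = g(0.588699) = 0.555049
x_6 = g(0.555049) = 0.574044
x_7 = g(0.574044) = 0.563243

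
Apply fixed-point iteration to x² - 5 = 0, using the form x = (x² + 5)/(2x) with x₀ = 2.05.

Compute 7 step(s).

Equation: x² - 5 = 0
Fixed-point form: x = (x² + 5)/(2x)
x₀ = 2.05

x_1 = g(2.050000) = 2.244512
x_2 = g(2.244512) = 2.236084
x_3 = g(2.236084) = 2.236068
x_4 = g(2.236068) = 2.236068
x_5 = g(2.236068) = 2.236068
x_6 = g(2.236068) = 2.236068
x_7 = g(2.236068) = 2.236068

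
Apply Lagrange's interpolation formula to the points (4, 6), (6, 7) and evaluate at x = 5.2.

Lagrange interpolation formula:
P(x) = Σ yᵢ × Lᵢ(x)
where Lᵢ(x) = Π_{j≠i} (x - xⱼ)/(xᵢ - xⱼ)

L_0(5.2) = (5.2 - 6)/(4 - 6) = 0.400000
L_1(5.2) = (5.2 - 4)/(6 - 4) = 0.600000

P(5.2) = 6×L_0(5.2) + 7×L_1(5.2)
P(5.2) = 6.600000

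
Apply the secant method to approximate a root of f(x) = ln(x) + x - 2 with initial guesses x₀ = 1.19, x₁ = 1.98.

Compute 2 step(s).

f(x) = ln(x) + x - 2
x₀ = 1.19, x₁ = 1.98

Secant formula: x_{n+1} = x_n - f(x_n)(x_n - x_{n-1})/(f(x_n) - f(x_{n-1}))

Iteration 1:
  f(1.190000) = -0.636047
  f(1.980000) = 0.663097
  x_2 = 1.980000 - 0.663097×(1.980000 - 1.190000)/(0.663097 - (-0.636047))
       = 1.576775
Iteration 2:
  f(1.980000) = 0.663097
  f(1.576775) = 0.032157
  x_3 = 1.576775 - 0.032157×(1.576775 - 1.980000)/(0.032157 - 0.663097)
       = 1.556224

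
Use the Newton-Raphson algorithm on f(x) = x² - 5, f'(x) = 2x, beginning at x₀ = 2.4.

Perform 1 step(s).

f(x) = x² - 5
f'(x) = 2x
x₀ = 2.4

Newton-Raphson formula: x_{n+1} = x_n - f(x_n)/f'(x_n)

Iteration 1:
  f(2.400000) = 0.760000
  f'(2.400000) = 4.800000
  x_1 = 2.400000 - 0.760000/4.800000 = 2.241667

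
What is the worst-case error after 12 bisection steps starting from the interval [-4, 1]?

Bisection error bound: |error| ≤ (b-a)/2^n
|error| ≤ (1 - (-4))/2^12 = 5/2^12
|error| ≤ 0.0012207031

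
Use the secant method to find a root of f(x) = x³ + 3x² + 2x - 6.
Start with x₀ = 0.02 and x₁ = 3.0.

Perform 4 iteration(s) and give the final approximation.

f(x) = x³ + 3x² + 2x - 6
x₀ = 0.02, x₁ = 3.0

Secant formula: x_{n+1} = x_n - f(x_n)(x_n - x_{n-1})/(f(x_n) - f(x_{n-1}))

Iteration 1:
  f(0.020000) = -5.958792
  f(3.000000) = 54.000000
  x_2 = 3.000000 - 54.000000×(3.000000 - 0.020000)/(54.000000 - (-5.958792))
       = 0.316157
Iteration 2:
  f(3.000000) = 54.000000
  f(0.316157) = -5.036220
  x_3 = 0.316157 - (-5.036220)×(0.316157 - 3.000000)/(-5.036220 - 54.000000)
       = 0.545108
Iteration 3:
  f(0.316157) = -5.036220
  f(0.545108) = -3.856380
  x_4 = 0.545108 - (-3.856380)×(0.545108 - 0.316157)/(-3.856380 - (-5.036220))
       = 1.293450
Iteration 4:
  f(0.545108) = -3.856380
  f(1.293450) = 3.769899
  x_5 = 1.293450 - 3.769899×(1.293450 - 0.545108)/(3.769899 - (-3.856380))
       = 0.923522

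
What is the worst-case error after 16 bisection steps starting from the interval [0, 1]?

Bisection error bound: |error| ≤ (b-a)/2^n
|error| ≤ (1 - 0)/2^16 = 1/2^16
|error| ≤ 0.0000152588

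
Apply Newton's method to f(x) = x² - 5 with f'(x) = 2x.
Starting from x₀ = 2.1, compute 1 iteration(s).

f(x) = x² - 5
f'(x) = 2x
x₀ = 2.1

Newton-Raphson formula: x_{n+1} = x_n - f(x_n)/f'(x_n)

Iteration 1:
  f(2.100000) = -0.590000
  f'(2.100000) = 4.200000
  x_1 = 2.100000 - (-0.590000)/4.200000 = 2.240476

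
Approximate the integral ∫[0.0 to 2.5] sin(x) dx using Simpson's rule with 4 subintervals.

f(x) = sin(x)
a = 0.0, b = 2.5, n = 4
h = (b - a)/n = 0.625000

Simpson's rule: (h/3)[f(x₀) + 4f(x₁) + 2f(x₂) + ... + f(xₙ)]

x_0 = 0.0000, f(x_0) = 0.000000, coefficient = 1
x_1 = 0.6250, f(x_1) = 0.585097, coefficient = 4
x_2 = 1.2500, f(x_2) = 0.948985, coefficient = 2
x_3 = 1.8750, f(x_3) = 0.954086, coefficient = 4
x_4 = 2.5000, f(x_4) = 0.598472, coefficient = 1

I ≈ (0.625000/3) × 8.653174 = 1.802745
Exact value: 1.801144
Error: 0.001601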